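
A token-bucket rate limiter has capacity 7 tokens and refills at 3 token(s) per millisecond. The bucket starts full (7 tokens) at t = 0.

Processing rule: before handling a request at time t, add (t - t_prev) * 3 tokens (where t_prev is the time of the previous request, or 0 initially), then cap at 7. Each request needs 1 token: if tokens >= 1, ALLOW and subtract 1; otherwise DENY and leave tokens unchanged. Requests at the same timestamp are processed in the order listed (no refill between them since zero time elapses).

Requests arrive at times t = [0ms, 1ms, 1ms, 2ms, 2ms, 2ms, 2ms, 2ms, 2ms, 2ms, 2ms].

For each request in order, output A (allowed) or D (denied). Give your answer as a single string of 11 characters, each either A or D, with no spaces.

Answer: AAAAAAAAAAD

Derivation:
Simulating step by step:
  req#1 t=0ms: ALLOW
  req#2 t=1ms: ALLOW
  req#3 t=1ms: ALLOW
  req#4 t=2ms: ALLOW
  req#5 t=2ms: ALLOW
  req#6 t=2ms: ALLOW
  req#7 t=2ms: ALLOW
  req#8 t=2ms: ALLOW
  req#9 t=2ms: ALLOW
  req#10 t=2ms: ALLOW
  req#11 t=2ms: DENY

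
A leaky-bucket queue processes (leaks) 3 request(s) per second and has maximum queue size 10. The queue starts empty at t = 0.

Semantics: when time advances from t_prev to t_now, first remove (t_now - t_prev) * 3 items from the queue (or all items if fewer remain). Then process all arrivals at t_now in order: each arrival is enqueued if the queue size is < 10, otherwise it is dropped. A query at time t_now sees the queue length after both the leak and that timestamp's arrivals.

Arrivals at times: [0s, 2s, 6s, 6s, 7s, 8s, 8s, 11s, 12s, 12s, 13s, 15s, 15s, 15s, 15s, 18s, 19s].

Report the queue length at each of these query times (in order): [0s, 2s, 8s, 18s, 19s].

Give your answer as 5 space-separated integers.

Answer: 1 1 2 1 1

Derivation:
Queue lengths at query times:
  query t=0s: backlog = 1
  query t=2s: backlog = 1
  query t=8s: backlog = 2
  query t=18s: backlog = 1
  query t=19s: backlog = 1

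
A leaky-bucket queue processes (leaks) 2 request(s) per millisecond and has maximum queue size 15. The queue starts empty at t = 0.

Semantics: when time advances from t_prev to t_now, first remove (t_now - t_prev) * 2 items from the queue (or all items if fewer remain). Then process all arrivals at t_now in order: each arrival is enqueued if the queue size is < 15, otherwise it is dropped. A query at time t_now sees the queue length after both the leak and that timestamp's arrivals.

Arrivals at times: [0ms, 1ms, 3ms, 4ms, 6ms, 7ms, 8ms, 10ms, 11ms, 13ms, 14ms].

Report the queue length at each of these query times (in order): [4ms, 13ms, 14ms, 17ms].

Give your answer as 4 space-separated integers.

Answer: 1 1 1 0

Derivation:
Queue lengths at query times:
  query t=4ms: backlog = 1
  query t=13ms: backlog = 1
  query t=14ms: backlog = 1
  query t=17ms: backlog = 0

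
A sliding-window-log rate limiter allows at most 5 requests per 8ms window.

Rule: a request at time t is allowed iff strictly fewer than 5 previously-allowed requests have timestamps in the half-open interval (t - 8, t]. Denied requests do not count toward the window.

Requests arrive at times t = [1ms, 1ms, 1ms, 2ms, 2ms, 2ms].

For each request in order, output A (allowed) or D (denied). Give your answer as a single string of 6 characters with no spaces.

Tracking allowed requests in the window:
  req#1 t=1ms: ALLOW
  req#2 t=1ms: ALLOW
  req#3 t=1ms: ALLOW
  req#4 t=2ms: ALLOW
  req#5 t=2ms: ALLOW
  req#6 t=2ms: DENY

Answer: AAAAAD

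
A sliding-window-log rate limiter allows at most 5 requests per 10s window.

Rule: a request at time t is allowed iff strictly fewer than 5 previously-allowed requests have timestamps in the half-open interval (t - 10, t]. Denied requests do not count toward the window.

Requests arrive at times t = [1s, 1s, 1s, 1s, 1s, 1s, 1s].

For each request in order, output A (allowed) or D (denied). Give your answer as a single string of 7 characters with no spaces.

Answer: AAAAADD

Derivation:
Tracking allowed requests in the window:
  req#1 t=1s: ALLOW
  req#2 t=1s: ALLOW
  req#3 t=1s: ALLOW
  req#4 t=1s: ALLOW
  req#5 t=1s: ALLOW
  req#6 t=1s: DENY
  req#7 t=1s: DENY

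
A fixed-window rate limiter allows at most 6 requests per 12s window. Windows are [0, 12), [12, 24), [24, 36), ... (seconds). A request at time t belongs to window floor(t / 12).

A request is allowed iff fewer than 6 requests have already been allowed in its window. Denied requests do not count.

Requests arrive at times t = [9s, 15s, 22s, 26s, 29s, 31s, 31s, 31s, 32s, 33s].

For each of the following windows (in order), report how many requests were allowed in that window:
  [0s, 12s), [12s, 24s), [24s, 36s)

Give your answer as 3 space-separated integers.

Processing requests:
  req#1 t=9s (window 0): ALLOW
  req#2 t=15s (window 1): ALLOW
  req#3 t=22s (window 1): ALLOW
  req#4 t=26s (window 2): ALLOW
  req#5 t=29s (window 2): ALLOW
  req#6 t=31s (window 2): ALLOW
  req#7 t=31s (window 2): ALLOW
  req#8 t=31s (window 2): ALLOW
  req#9 t=32s (window 2): ALLOW
  req#10 t=33s (window 2): DENY

Allowed counts by window: 1 2 6

Answer: 1 2 6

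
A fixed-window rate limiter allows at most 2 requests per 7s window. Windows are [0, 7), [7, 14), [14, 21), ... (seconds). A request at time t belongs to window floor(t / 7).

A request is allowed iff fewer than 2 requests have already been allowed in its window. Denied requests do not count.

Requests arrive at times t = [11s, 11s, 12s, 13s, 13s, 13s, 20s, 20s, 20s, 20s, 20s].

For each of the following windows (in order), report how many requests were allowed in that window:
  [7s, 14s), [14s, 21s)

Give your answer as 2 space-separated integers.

Answer: 2 2

Derivation:
Processing requests:
  req#1 t=11s (window 1): ALLOW
  req#2 t=11s (window 1): ALLOW
  req#3 t=12s (window 1): DENY
  req#4 t=13s (window 1): DENY
  req#5 t=13s (window 1): DENY
  req#6 t=13s (window 1): DENY
  req#7 t=20s (window 2): ALLOW
  req#8 t=20s (window 2): ALLOW
  req#9 t=20s (window 2): DENY
  req#10 t=20s (window 2): DENY
  req#11 t=20s (window 2): DENY

Allowed counts by window: 2 2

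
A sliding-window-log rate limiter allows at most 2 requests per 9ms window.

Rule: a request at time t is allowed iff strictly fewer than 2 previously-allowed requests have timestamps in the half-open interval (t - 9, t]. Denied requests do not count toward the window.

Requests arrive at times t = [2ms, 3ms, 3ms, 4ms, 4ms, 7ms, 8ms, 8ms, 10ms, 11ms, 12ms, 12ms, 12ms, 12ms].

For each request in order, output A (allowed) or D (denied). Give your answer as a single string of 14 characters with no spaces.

Tracking allowed requests in the window:
  req#1 t=2ms: ALLOW
  req#2 t=3ms: ALLOW
  req#3 t=3ms: DENY
  req#4 t=4ms: DENY
  req#5 t=4ms: DENY
  req#6 t=7ms: DENY
  req#7 t=8ms: DENY
  req#8 t=8ms: DENY
  req#9 t=10ms: DENY
  req#10 t=11ms: ALLOW
  req#11 t=12ms: ALLOW
  req#12 t=12ms: DENY
  req#13 t=12ms: DENY
  req#14 t=12ms: DENY

Answer: AADDDDDDDAADDD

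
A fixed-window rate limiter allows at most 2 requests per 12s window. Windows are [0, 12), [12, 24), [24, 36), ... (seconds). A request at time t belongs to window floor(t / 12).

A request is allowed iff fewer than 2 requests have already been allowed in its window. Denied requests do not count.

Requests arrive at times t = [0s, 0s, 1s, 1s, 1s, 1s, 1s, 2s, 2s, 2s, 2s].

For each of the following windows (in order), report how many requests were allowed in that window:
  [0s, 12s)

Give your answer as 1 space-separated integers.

Answer: 2

Derivation:
Processing requests:
  req#1 t=0s (window 0): ALLOW
  req#2 t=0s (window 0): ALLOW
  req#3 t=1s (window 0): DENY
  req#4 t=1s (window 0): DENY
  req#5 t=1s (window 0): DENY
  req#6 t=1s (window 0): DENY
  req#7 t=1s (window 0): DENY
  req#8 t=2s (window 0): DENY
  req#9 t=2s (window 0): DENY
  req#10 t=2s (window 0): DENY
  req#11 t=2s (window 0): DENY

Allowed counts by window: 2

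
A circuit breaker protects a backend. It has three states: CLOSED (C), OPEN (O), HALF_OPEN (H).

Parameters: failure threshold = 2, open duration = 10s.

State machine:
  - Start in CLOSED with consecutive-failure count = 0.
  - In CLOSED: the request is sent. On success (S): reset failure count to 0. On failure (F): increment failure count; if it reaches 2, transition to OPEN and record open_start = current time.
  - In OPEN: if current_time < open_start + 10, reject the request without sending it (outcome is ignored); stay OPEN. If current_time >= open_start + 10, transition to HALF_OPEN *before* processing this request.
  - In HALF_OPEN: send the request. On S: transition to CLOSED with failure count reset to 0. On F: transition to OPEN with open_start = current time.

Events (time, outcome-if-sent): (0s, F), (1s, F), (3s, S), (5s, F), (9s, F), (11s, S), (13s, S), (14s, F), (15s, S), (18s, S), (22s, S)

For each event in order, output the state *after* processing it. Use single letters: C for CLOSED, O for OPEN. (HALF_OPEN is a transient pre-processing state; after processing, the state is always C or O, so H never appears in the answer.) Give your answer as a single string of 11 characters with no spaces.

Answer: COOOOCCCCCC

Derivation:
State after each event:
  event#1 t=0s outcome=F: state=CLOSED
  event#2 t=1s outcome=F: state=OPEN
  event#3 t=3s outcome=S: state=OPEN
  event#4 t=5s outcome=F: state=OPEN
  event#5 t=9s outcome=F: state=OPEN
  event#6 t=11s outcome=S: state=CLOSED
  event#7 t=13s outcome=S: state=CLOSED
  event#8 t=14s outcome=F: state=CLOSED
  event#9 t=15s outcome=S: state=CLOSED
  event#10 t=18s outcome=S: state=CLOSED
  event#11 t=22s outcome=S: state=CLOSED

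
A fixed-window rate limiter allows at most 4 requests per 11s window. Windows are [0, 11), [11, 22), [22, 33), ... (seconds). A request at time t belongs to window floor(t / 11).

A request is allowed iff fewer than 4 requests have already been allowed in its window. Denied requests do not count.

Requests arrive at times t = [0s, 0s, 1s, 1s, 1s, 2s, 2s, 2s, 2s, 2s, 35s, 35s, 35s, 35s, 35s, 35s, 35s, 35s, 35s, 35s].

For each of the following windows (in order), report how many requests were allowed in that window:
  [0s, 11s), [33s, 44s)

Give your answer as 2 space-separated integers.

Processing requests:
  req#1 t=0s (window 0): ALLOW
  req#2 t=0s (window 0): ALLOW
  req#3 t=1s (window 0): ALLOW
  req#4 t=1s (window 0): ALLOW
  req#5 t=1s (window 0): DENY
  req#6 t=2s (window 0): DENY
  req#7 t=2s (window 0): DENY
  req#8 t=2s (window 0): DENY
  req#9 t=2s (window 0): DENY
  req#10 t=2s (window 0): DENY
  req#11 t=35s (window 3): ALLOW
  req#12 t=35s (window 3): ALLOW
  req#13 t=35s (window 3): ALLOW
  req#14 t=35s (window 3): ALLOW
  req#15 t=35s (window 3): DENY
  req#16 t=35s (window 3): DENY
  req#17 t=35s (window 3): DENY
  req#18 t=35s (window 3): DENY
  req#19 t=35s (window 3): DENY
  req#20 t=35s (window 3): DENY

Allowed counts by window: 4 4

Answer: 4 4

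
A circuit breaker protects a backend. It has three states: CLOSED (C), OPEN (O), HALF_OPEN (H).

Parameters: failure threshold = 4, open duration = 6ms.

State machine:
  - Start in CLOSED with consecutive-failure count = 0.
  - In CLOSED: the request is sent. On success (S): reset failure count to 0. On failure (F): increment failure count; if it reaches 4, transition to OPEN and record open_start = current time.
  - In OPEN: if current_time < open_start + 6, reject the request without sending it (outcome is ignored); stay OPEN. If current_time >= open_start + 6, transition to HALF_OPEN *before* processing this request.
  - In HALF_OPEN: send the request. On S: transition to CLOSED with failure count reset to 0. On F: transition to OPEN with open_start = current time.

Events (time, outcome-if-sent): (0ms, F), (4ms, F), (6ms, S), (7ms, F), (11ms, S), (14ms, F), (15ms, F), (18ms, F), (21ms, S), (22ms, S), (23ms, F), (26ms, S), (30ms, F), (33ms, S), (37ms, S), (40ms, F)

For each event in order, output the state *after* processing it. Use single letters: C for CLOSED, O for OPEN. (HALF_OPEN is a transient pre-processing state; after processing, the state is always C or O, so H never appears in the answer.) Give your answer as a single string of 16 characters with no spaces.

Answer: CCCCCCCCCCCCCCCC

Derivation:
State after each event:
  event#1 t=0ms outcome=F: state=CLOSED
  event#2 t=4ms outcome=F: state=CLOSED
  event#3 t=6ms outcome=S: state=CLOSED
  event#4 t=7ms outcome=F: state=CLOSED
  event#5 t=11ms outcome=S: state=CLOSED
  event#6 t=14ms outcome=F: state=CLOSED
  event#7 t=15ms outcome=F: state=CLOSED
  event#8 t=18ms outcome=F: state=CLOSED
  event#9 t=21ms outcome=S: state=CLOSED
  event#10 t=22ms outcome=S: state=CLOSED
  event#11 t=23ms outcome=F: state=CLOSED
  event#12 t=26ms outcome=S: state=CLOSED
  event#13 t=30ms outcome=F: state=CLOSED
  event#14 t=33ms outcome=S: state=CLOSED
  event#15 t=37ms outcome=S: state=CLOSED
  event#16 t=40ms outcome=F: state=CLOSED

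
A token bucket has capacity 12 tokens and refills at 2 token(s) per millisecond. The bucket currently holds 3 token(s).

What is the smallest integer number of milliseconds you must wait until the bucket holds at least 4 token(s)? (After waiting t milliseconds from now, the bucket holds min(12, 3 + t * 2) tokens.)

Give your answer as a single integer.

Need 3 + t * 2 >= 4, so t >= 1/2.
Smallest integer t = ceil(1/2) = 1.

Answer: 1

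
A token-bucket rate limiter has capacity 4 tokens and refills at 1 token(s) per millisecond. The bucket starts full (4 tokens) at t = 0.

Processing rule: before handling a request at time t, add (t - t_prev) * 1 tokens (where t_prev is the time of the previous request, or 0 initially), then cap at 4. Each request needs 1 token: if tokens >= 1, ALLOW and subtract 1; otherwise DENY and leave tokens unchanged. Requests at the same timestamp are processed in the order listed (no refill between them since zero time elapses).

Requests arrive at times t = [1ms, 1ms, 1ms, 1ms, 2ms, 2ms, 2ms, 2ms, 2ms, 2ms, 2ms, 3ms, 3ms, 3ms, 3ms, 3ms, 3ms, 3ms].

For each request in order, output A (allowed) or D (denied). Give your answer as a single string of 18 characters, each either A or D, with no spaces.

Simulating step by step:
  req#1 t=1ms: ALLOW
  req#2 t=1ms: ALLOW
  req#3 t=1ms: ALLOW
  req#4 t=1ms: ALLOW
  req#5 t=2ms: ALLOW
  req#6 t=2ms: DENY
  req#7 t=2ms: DENY
  req#8 t=2ms: DENY
  req#9 t=2ms: DENY
  req#10 t=2ms: DENY
  req#11 t=2ms: DENY
  req#12 t=3ms: ALLOW
  req#13 t=3ms: DENY
  req#14 t=3ms: DENY
  req#15 t=3ms: DENY
  req#16 t=3ms: DENY
  req#17 t=3ms: DENY
  req#18 t=3ms: DENY

Answer: AAAAADDDDDDADDDDDD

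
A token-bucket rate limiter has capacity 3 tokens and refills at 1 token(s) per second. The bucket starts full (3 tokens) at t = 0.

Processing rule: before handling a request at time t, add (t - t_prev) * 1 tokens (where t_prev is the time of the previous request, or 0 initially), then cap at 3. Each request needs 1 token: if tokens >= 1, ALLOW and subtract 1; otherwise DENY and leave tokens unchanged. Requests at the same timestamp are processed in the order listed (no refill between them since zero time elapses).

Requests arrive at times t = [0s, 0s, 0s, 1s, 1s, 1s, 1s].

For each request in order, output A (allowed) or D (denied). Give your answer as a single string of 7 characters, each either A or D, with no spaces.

Simulating step by step:
  req#1 t=0s: ALLOW
  req#2 t=0s: ALLOW
  req#3 t=0s: ALLOW
  req#4 t=1s: ALLOW
  req#5 t=1s: DENY
  req#6 t=1s: DENY
  req#7 t=1s: DENY

Answer: AAAADDD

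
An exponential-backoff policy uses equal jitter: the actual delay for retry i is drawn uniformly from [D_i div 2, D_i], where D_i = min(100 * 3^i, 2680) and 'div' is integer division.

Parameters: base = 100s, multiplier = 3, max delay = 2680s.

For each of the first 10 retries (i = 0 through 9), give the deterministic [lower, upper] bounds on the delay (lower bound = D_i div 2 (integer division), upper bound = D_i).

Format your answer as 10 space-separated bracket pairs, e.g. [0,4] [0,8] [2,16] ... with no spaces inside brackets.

Answer: [50,100] [150,300] [450,900] [1340,2680] [1340,2680] [1340,2680] [1340,2680] [1340,2680] [1340,2680] [1340,2680]

Derivation:
Computing bounds per retry:
  i=0: D_i=min(100*3^0,2680)=100, bounds=[50,100]
  i=1: D_i=min(100*3^1,2680)=300, bounds=[150,300]
  i=2: D_i=min(100*3^2,2680)=900, bounds=[450,900]
  i=3: D_i=min(100*3^3,2680)=2680, bounds=[1340,2680]
  i=4: D_i=min(100*3^4,2680)=2680, bounds=[1340,2680]
  i=5: D_i=min(100*3^5,2680)=2680, bounds=[1340,2680]
  i=6: D_i=min(100*3^6,2680)=2680, bounds=[1340,2680]
  i=7: D_i=min(100*3^7,2680)=2680, bounds=[1340,2680]
  i=8: D_i=min(100*3^8,2680)=2680, bounds=[1340,2680]
  i=9: D_i=min(100*3^9,2680)=2680, bounds=[1340,2680]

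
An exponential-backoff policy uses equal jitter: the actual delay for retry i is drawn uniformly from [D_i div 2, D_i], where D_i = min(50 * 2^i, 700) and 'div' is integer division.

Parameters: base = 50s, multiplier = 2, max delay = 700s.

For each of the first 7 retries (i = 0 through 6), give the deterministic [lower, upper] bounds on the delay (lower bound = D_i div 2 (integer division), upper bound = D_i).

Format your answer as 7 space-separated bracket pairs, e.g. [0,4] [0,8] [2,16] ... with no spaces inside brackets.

Computing bounds per retry:
  i=0: D_i=min(50*2^0,700)=50, bounds=[25,50]
  i=1: D_i=min(50*2^1,700)=100, bounds=[50,100]
  i=2: D_i=min(50*2^2,700)=200, bounds=[100,200]
  i=3: D_i=min(50*2^3,700)=400, bounds=[200,400]
  i=4: D_i=min(50*2^4,700)=700, bounds=[350,700]
  i=5: D_i=min(50*2^5,700)=700, bounds=[350,700]
  i=6: D_i=min(50*2^6,700)=700, bounds=[350,700]

Answer: [25,50] [50,100] [100,200] [200,400] [350,700] [350,700] [350,700]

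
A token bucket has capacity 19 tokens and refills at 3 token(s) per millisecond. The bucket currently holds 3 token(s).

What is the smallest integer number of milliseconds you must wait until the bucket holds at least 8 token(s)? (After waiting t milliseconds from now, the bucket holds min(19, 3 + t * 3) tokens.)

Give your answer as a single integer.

Need 3 + t * 3 >= 8, so t >= 5/3.
Smallest integer t = ceil(5/3) = 2.

Answer: 2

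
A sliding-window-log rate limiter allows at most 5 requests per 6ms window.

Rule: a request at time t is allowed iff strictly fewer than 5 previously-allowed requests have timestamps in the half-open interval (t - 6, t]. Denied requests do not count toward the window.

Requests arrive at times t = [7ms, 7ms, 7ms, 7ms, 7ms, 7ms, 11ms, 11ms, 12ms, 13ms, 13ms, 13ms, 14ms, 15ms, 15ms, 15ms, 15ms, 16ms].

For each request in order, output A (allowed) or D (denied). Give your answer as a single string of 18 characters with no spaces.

Tracking allowed requests in the window:
  req#1 t=7ms: ALLOW
  req#2 t=7ms: ALLOW
  req#3 t=7ms: ALLOW
  req#4 t=7ms: ALLOW
  req#5 t=7ms: ALLOW
  req#6 t=7ms: DENY
  req#7 t=11ms: DENY
  req#8 t=11ms: DENY
  req#9 t=12ms: DENY
  req#10 t=13ms: ALLOW
  req#11 t=13ms: ALLOW
  req#12 t=13ms: ALLOW
  req#13 t=14ms: ALLOW
  req#14 t=15ms: ALLOW
  req#15 t=15ms: DENY
  req#16 t=15ms: DENY
  req#17 t=15ms: DENY
  req#18 t=16ms: DENY

Answer: AAAAADDDDAAAAADDDD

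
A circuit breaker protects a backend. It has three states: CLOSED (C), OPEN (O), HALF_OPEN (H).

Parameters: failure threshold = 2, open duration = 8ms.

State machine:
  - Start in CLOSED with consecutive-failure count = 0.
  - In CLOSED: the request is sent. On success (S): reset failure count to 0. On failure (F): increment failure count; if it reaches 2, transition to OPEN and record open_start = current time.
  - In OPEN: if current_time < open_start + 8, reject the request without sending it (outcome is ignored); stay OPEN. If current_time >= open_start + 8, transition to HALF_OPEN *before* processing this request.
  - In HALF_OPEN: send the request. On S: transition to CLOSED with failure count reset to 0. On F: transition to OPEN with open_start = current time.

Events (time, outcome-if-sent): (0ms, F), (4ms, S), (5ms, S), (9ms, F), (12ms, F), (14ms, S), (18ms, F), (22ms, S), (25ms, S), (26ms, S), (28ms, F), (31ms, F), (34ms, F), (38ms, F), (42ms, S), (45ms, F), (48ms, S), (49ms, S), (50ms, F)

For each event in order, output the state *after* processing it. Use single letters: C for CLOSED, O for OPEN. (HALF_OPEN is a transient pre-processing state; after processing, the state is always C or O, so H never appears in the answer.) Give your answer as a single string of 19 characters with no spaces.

Answer: CCCCOOOCCCCOOOCCCCC

Derivation:
State after each event:
  event#1 t=0ms outcome=F: state=CLOSED
  event#2 t=4ms outcome=S: state=CLOSED
  event#3 t=5ms outcome=S: state=CLOSED
  event#4 t=9ms outcome=F: state=CLOSED
  event#5 t=12ms outcome=F: state=OPEN
  event#6 t=14ms outcome=S: state=OPEN
  event#7 t=18ms outcome=F: state=OPEN
  event#8 t=22ms outcome=S: state=CLOSED
  event#9 t=25ms outcome=S: state=CLOSED
  event#10 t=26ms outcome=S: state=CLOSED
  event#11 t=28ms outcome=F: state=CLOSED
  event#12 t=31ms outcome=F: state=OPEN
  event#13 t=34ms outcome=F: state=OPEN
  event#14 t=38ms outcome=F: state=OPEN
  event#15 t=42ms outcome=S: state=CLOSED
  event#16 t=45ms outcome=F: state=CLOSED
  event#17 t=48ms outcome=S: state=CLOSED
  event#18 t=49ms outcome=S: state=CLOSED
  event#19 t=50ms outcome=F: state=CLOSED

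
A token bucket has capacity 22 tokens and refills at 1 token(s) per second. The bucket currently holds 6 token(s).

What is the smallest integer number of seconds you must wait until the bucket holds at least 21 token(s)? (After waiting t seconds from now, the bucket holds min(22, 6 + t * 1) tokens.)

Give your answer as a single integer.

Answer: 15

Derivation:
Need 6 + t * 1 >= 21, so t >= 15/1.
Smallest integer t = ceil(15/1) = 15.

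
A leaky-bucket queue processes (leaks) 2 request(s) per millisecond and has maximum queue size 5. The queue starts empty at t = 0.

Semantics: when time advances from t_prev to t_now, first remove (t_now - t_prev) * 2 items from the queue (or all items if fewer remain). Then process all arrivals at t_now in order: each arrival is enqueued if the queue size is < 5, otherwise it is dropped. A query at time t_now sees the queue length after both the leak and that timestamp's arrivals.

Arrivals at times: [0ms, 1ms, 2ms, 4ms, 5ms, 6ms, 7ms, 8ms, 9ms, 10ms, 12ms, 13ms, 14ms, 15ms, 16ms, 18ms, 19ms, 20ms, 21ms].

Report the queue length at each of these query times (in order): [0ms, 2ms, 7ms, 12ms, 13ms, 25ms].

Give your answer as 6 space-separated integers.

Answer: 1 1 1 1 1 0

Derivation:
Queue lengths at query times:
  query t=0ms: backlog = 1
  query t=2ms: backlog = 1
  query t=7ms: backlog = 1
  query t=12ms: backlog = 1
  query t=13ms: backlog = 1
  query t=25ms: backlog = 0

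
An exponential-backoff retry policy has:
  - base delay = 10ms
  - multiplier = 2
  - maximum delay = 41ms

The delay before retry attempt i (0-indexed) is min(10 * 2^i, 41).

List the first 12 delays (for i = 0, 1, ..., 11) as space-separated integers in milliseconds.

Answer: 10 20 40 41 41 41 41 41 41 41 41 41

Derivation:
Computing each delay:
  i=0: min(10*2^0, 41) = 10
  i=1: min(10*2^1, 41) = 20
  i=2: min(10*2^2, 41) = 40
  i=3: min(10*2^3, 41) = 41
  i=4: min(10*2^4, 41) = 41
  i=5: min(10*2^5, 41) = 41
  i=6: min(10*2^6, 41) = 41
  i=7: min(10*2^7, 41) = 41
  i=8: min(10*2^8, 41) = 41
  i=9: min(10*2^9, 41) = 41
  i=10: min(10*2^10, 41) = 41
  i=11: min(10*2^11, 41) = 41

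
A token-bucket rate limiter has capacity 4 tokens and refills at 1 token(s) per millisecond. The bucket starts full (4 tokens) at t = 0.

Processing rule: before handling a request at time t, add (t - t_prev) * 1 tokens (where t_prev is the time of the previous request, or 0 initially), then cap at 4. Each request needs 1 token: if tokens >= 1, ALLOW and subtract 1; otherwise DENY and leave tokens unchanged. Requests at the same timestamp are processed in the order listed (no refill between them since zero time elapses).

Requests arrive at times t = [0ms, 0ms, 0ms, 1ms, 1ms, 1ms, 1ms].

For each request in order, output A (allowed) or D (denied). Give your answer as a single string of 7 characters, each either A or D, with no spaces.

Simulating step by step:
  req#1 t=0ms: ALLOW
  req#2 t=0ms: ALLOW
  req#3 t=0ms: ALLOW
  req#4 t=1ms: ALLOW
  req#5 t=1ms: ALLOW
  req#6 t=1ms: DENY
  req#7 t=1ms: DENY

Answer: AAAAADD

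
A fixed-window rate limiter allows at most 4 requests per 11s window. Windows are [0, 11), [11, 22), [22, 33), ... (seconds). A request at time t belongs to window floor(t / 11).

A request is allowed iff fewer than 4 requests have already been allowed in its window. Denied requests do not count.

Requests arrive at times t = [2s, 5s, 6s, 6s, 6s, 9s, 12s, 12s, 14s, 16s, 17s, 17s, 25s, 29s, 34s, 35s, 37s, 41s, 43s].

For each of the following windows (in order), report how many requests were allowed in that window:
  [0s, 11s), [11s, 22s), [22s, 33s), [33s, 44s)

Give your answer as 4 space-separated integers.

Answer: 4 4 2 4

Derivation:
Processing requests:
  req#1 t=2s (window 0): ALLOW
  req#2 t=5s (window 0): ALLOW
  req#3 t=6s (window 0): ALLOW
  req#4 t=6s (window 0): ALLOW
  req#5 t=6s (window 0): DENY
  req#6 t=9s (window 0): DENY
  req#7 t=12s (window 1): ALLOW
  req#8 t=12s (window 1): ALLOW
  req#9 t=14s (window 1): ALLOW
  req#10 t=16s (window 1): ALLOW
  req#11 t=17s (window 1): DENY
  req#12 t=17s (window 1): DENY
  req#13 t=25s (window 2): ALLOW
  req#14 t=29s (window 2): ALLOW
  req#15 t=34s (window 3): ALLOW
  req#16 t=35s (window 3): ALLOW
  req#17 t=37s (window 3): ALLOW
  req#18 t=41s (window 3): ALLOW
  req#19 t=43s (window 3): DENY

Allowed counts by window: 4 4 2 4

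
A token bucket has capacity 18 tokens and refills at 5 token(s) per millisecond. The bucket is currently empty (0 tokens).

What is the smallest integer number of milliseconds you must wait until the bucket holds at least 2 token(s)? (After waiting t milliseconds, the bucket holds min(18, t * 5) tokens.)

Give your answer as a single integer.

Need t * 5 >= 2, so t >= 2/5.
Smallest integer t = ceil(2/5) = 1.

Answer: 1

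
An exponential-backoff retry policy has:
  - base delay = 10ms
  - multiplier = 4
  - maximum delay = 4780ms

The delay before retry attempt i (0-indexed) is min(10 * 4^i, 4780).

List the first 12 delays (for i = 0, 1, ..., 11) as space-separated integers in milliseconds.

Computing each delay:
  i=0: min(10*4^0, 4780) = 10
  i=1: min(10*4^1, 4780) = 40
  i=2: min(10*4^2, 4780) = 160
  i=3: min(10*4^3, 4780) = 640
  i=4: min(10*4^4, 4780) = 2560
  i=5: min(10*4^5, 4780) = 4780
  i=6: min(10*4^6, 4780) = 4780
  i=7: min(10*4^7, 4780) = 4780
  i=8: min(10*4^8, 4780) = 4780
  i=9: min(10*4^9, 4780) = 4780
  i=10: min(10*4^10, 4780) = 4780
  i=11: min(10*4^11, 4780) = 4780

Answer: 10 40 160 640 2560 4780 4780 4780 4780 4780 4780 4780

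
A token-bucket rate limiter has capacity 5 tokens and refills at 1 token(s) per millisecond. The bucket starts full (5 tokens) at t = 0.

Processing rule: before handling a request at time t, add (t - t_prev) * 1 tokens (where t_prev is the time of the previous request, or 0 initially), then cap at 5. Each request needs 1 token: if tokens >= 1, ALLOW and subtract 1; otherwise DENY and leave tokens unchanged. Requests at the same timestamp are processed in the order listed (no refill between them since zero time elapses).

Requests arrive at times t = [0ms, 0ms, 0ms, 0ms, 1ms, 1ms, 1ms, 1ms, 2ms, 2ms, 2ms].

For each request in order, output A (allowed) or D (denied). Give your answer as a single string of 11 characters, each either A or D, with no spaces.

Simulating step by step:
  req#1 t=0ms: ALLOW
  req#2 t=0ms: ALLOW
  req#3 t=0ms: ALLOW
  req#4 t=0ms: ALLOW
  req#5 t=1ms: ALLOW
  req#6 t=1ms: ALLOW
  req#7 t=1ms: DENY
  req#8 t=1ms: DENY
  req#9 t=2ms: ALLOW
  req#10 t=2ms: DENY
  req#11 t=2ms: DENY

Answer: AAAAAADDADD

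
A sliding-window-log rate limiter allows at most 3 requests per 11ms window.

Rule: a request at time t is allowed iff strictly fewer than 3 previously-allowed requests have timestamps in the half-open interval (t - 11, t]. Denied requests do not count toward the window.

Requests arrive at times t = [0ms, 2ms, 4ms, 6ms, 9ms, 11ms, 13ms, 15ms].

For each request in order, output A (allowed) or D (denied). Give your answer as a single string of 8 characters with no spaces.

Answer: AAADDAAA

Derivation:
Tracking allowed requests in the window:
  req#1 t=0ms: ALLOW
  req#2 t=2ms: ALLOW
  req#3 t=4ms: ALLOW
  req#4 t=6ms: DENY
  req#5 t=9ms: DENY
  req#6 t=11ms: ALLOW
  req#7 t=13ms: ALLOW
  req#8 t=15ms: ALLOW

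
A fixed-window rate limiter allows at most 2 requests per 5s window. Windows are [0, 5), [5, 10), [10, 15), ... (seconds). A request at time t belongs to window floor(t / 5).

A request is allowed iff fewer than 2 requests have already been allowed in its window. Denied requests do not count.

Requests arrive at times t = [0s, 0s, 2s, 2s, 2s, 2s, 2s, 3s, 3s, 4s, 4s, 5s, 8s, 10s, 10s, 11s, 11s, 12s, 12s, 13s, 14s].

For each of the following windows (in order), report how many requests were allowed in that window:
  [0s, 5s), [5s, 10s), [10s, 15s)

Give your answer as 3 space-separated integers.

Processing requests:
  req#1 t=0s (window 0): ALLOW
  req#2 t=0s (window 0): ALLOW
  req#3 t=2s (window 0): DENY
  req#4 t=2s (window 0): DENY
  req#5 t=2s (window 0): DENY
  req#6 t=2s (window 0): DENY
  req#7 t=2s (window 0): DENY
  req#8 t=3s (window 0): DENY
  req#9 t=3s (window 0): DENY
  req#10 t=4s (window 0): DENY
  req#11 t=4s (window 0): DENY
  req#12 t=5s (window 1): ALLOW
  req#13 t=8s (window 1): ALLOW
  req#14 t=10s (window 2): ALLOW
  req#15 t=10s (window 2): ALLOW
  req#16 t=11s (window 2): DENY
  req#17 t=11s (window 2): DENY
  req#18 t=12s (window 2): DENY
  req#19 t=12s (window 2): DENY
  req#20 t=13s (window 2): DENY
  req#21 t=14s (window 2): DENY

Allowed counts by window: 2 2 2

Answer: 2 2 2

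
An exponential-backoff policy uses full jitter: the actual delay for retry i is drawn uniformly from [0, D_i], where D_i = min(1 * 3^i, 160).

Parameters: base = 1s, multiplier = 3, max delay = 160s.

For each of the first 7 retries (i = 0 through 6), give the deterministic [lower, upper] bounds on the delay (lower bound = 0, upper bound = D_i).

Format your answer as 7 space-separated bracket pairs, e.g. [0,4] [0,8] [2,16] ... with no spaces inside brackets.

Answer: [0,1] [0,3] [0,9] [0,27] [0,81] [0,160] [0,160]

Derivation:
Computing bounds per retry:
  i=0: D_i=min(1*3^0,160)=1, bounds=[0,1]
  i=1: D_i=min(1*3^1,160)=3, bounds=[0,3]
  i=2: D_i=min(1*3^2,160)=9, bounds=[0,9]
  i=3: D_i=min(1*3^3,160)=27, bounds=[0,27]
  i=4: D_i=min(1*3^4,160)=81, bounds=[0,81]
  i=5: D_i=min(1*3^5,160)=160, bounds=[0,160]
  i=6: D_i=min(1*3^6,160)=160, bounds=[0,160]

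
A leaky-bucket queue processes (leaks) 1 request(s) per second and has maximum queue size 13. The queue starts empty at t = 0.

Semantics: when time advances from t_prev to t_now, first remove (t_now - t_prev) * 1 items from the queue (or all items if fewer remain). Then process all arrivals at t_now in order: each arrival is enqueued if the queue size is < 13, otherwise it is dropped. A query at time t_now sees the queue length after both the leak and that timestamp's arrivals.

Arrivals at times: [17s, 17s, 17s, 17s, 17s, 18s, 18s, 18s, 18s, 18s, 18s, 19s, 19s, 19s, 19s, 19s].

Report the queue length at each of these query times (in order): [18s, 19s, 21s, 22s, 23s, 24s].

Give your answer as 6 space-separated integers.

Queue lengths at query times:
  query t=18s: backlog = 10
  query t=19s: backlog = 13
  query t=21s: backlog = 11
  query t=22s: backlog = 10
  query t=23s: backlog = 9
  query t=24s: backlog = 8

Answer: 10 13 11 10 9 8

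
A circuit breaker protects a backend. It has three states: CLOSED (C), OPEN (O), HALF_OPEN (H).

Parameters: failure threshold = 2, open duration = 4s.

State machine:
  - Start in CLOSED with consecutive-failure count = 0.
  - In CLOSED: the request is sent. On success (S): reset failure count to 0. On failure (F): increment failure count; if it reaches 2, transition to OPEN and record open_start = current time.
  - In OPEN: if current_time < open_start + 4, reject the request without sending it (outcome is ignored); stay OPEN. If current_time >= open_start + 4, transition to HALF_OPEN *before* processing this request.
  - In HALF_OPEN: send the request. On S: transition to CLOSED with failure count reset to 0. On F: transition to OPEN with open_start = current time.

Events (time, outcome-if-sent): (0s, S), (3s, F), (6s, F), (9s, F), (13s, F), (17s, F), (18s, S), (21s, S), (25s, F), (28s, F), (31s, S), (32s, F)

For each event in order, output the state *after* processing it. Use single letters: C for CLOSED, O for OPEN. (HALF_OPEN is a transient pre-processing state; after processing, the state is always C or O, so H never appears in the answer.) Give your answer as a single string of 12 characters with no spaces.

State after each event:
  event#1 t=0s outcome=S: state=CLOSED
  event#2 t=3s outcome=F: state=CLOSED
  event#3 t=6s outcome=F: state=OPEN
  event#4 t=9s outcome=F: state=OPEN
  event#5 t=13s outcome=F: state=OPEN
  event#6 t=17s outcome=F: state=OPEN
  event#7 t=18s outcome=S: state=OPEN
  event#8 t=21s outcome=S: state=CLOSED
  event#9 t=25s outcome=F: state=CLOSED
  event#10 t=28s outcome=F: state=OPEN
  event#11 t=31s outcome=S: state=OPEN
  event#12 t=32s outcome=F: state=OPEN

Answer: CCOOOOOCCOOO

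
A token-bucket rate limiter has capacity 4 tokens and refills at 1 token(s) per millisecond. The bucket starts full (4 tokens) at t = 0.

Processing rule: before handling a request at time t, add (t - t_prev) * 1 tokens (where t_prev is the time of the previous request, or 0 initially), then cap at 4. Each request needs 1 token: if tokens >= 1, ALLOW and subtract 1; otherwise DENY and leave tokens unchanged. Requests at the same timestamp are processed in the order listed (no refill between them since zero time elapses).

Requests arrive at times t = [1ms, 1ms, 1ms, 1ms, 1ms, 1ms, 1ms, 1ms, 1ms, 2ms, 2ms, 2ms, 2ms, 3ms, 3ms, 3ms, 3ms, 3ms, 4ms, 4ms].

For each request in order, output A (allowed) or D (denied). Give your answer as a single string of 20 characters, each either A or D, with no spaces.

Simulating step by step:
  req#1 t=1ms: ALLOW
  req#2 t=1ms: ALLOW
  req#3 t=1ms: ALLOW
  req#4 t=1ms: ALLOW
  req#5 t=1ms: DENY
  req#6 t=1ms: DENY
  req#7 t=1ms: DENY
  req#8 t=1ms: DENY
  req#9 t=1ms: DENY
  req#10 t=2ms: ALLOW
  req#11 t=2ms: DENY
  req#12 t=2ms: DENY
  req#13 t=2ms: DENY
  req#14 t=3ms: ALLOW
  req#15 t=3ms: DENY
  req#16 t=3ms: DENY
  req#17 t=3ms: DENY
  req#18 t=3ms: DENY
  req#19 t=4ms: ALLOW
  req#20 t=4ms: DENY

Answer: AAAADDDDDADDDADDDDAD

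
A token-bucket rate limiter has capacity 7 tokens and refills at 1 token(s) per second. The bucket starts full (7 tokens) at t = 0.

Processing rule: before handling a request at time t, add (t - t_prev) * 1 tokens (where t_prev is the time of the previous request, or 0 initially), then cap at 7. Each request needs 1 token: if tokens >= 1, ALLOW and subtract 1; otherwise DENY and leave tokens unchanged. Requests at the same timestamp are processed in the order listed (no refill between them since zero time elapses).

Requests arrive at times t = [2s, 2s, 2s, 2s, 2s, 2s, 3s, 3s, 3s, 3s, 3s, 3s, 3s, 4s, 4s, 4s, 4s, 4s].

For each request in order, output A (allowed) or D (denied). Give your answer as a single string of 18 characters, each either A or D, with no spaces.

Answer: AAAAAAAADDDDDADDDD

Derivation:
Simulating step by step:
  req#1 t=2s: ALLOW
  req#2 t=2s: ALLOW
  req#3 t=2s: ALLOW
  req#4 t=2s: ALLOW
  req#5 t=2s: ALLOW
  req#6 t=2s: ALLOW
  req#7 t=3s: ALLOW
  req#8 t=3s: ALLOW
  req#9 t=3s: DENY
  req#10 t=3s: DENY
  req#11 t=3s: DENY
  req#12 t=3s: DENY
  req#13 t=3s: DENY
  req#14 t=4s: ALLOW
  req#15 t=4s: DENY
  req#16 t=4s: DENY
  req#17 t=4s: DENY
  req#18 t=4s: DENY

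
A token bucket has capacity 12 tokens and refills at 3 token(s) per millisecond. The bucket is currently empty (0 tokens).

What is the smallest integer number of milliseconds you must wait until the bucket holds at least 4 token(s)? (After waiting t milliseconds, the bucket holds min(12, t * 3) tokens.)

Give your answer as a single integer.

Answer: 2

Derivation:
Need t * 3 >= 4, so t >= 4/3.
Smallest integer t = ceil(4/3) = 2.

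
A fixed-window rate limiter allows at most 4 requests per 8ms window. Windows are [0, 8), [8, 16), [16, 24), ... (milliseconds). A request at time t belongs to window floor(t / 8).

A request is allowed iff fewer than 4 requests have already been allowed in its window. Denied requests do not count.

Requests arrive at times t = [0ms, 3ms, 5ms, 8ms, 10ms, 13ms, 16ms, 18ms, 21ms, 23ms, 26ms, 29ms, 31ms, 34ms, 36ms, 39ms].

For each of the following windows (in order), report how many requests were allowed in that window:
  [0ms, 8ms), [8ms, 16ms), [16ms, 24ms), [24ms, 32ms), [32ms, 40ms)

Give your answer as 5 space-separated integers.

Processing requests:
  req#1 t=0ms (window 0): ALLOW
  req#2 t=3ms (window 0): ALLOW
  req#3 t=5ms (window 0): ALLOW
  req#4 t=8ms (window 1): ALLOW
  req#5 t=10ms (window 1): ALLOW
  req#6 t=13ms (window 1): ALLOW
  req#7 t=16ms (window 2): ALLOW
  req#8 t=18ms (window 2): ALLOW
  req#9 t=21ms (window 2): ALLOW
  req#10 t=23ms (window 2): ALLOW
  req#11 t=26ms (window 3): ALLOW
  req#12 t=29ms (window 3): ALLOW
  req#13 t=31ms (window 3): ALLOW
  req#14 t=34ms (window 4): ALLOW
  req#15 t=36ms (window 4): ALLOW
  req#16 t=39ms (window 4): ALLOW

Allowed counts by window: 3 3 4 3 3

Answer: 3 3 4 3 3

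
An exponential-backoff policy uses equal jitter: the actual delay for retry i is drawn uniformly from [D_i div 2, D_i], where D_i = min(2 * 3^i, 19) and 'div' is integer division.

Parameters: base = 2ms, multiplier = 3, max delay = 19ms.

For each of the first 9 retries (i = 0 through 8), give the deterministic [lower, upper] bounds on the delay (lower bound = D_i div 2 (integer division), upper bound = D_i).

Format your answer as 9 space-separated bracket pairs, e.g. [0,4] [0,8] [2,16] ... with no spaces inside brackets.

Answer: [1,2] [3,6] [9,18] [9,19] [9,19] [9,19] [9,19] [9,19] [9,19]

Derivation:
Computing bounds per retry:
  i=0: D_i=min(2*3^0,19)=2, bounds=[1,2]
  i=1: D_i=min(2*3^1,19)=6, bounds=[3,6]
  i=2: D_i=min(2*3^2,19)=18, bounds=[9,18]
  i=3: D_i=min(2*3^3,19)=19, bounds=[9,19]
  i=4: D_i=min(2*3^4,19)=19, bounds=[9,19]
  i=5: D_i=min(2*3^5,19)=19, bounds=[9,19]
  i=6: D_i=min(2*3^6,19)=19, bounds=[9,19]
  i=7: D_i=min(2*3^7,19)=19, bounds=[9,19]
  i=8: D_i=min(2*3^8,19)=19, bounds=[9,19]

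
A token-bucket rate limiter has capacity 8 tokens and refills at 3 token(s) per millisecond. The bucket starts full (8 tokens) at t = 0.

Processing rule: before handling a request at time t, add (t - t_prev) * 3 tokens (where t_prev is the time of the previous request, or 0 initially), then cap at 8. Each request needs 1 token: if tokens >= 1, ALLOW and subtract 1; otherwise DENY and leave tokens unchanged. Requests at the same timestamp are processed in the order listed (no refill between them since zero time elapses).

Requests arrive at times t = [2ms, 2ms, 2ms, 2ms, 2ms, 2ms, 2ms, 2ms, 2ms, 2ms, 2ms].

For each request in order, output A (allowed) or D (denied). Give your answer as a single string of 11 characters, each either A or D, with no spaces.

Answer: AAAAAAAADDD

Derivation:
Simulating step by step:
  req#1 t=2ms: ALLOW
  req#2 t=2ms: ALLOW
  req#3 t=2ms: ALLOW
  req#4 t=2ms: ALLOW
  req#5 t=2ms: ALLOW
  req#6 t=2ms: ALLOW
  req#7 t=2ms: ALLOW
  req#8 t=2ms: ALLOW
  req#9 t=2ms: DENY
  req#10 t=2ms: DENY
  req#11 t=2ms: DENY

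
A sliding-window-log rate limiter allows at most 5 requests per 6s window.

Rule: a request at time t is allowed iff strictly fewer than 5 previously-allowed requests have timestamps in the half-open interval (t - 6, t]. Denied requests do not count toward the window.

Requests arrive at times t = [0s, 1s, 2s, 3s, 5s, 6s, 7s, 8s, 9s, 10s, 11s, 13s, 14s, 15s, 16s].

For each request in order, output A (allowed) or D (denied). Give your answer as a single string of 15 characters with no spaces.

Answer: AAAAAAAAADAAAAA

Derivation:
Tracking allowed requests in the window:
  req#1 t=0s: ALLOW
  req#2 t=1s: ALLOW
  req#3 t=2s: ALLOW
  req#4 t=3s: ALLOW
  req#5 t=5s: ALLOW
  req#6 t=6s: ALLOW
  req#7 t=7s: ALLOW
  req#8 t=8s: ALLOW
  req#9 t=9s: ALLOW
  req#10 t=10s: DENY
  req#11 t=11s: ALLOW
  req#12 t=13s: ALLOW
  req#13 t=14s: ALLOW
  req#14 t=15s: ALLOW
  req#15 t=16s: ALLOW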